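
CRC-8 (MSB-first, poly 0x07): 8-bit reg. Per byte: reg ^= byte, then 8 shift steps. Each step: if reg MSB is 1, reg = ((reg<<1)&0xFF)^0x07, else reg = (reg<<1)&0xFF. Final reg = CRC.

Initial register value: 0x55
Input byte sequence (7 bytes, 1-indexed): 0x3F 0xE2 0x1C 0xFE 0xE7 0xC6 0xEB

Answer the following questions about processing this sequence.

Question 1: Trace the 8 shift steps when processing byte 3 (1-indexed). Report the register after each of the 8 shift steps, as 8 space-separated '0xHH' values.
After byte 1 (0x3F): reg=0x11
After byte 2 (0xE2): reg=0xD7
Register before byte 3: 0xD7
After XOR with byte 0x1C: 0xCB

Answer: 0x91 0x25 0x4A 0x94 0x2F 0x5E 0xBC 0x7F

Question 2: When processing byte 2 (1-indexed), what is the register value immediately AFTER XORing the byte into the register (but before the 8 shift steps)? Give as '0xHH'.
Answer: 0xF3

Derivation:
Register before byte 2: 0x11
Byte 2: 0xE2
0x11 XOR 0xE2 = 0xF3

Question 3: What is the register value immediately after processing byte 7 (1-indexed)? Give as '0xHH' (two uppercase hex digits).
After byte 1 (0x3F): reg=0x11
After byte 2 (0xE2): reg=0xD7
After byte 3 (0x1C): reg=0x7F
After byte 4 (0xFE): reg=0x8E
After byte 5 (0xE7): reg=0x18
After byte 6 (0xC6): reg=0x14
After byte 7 (0xEB): reg=0xF3

Answer: 0xF3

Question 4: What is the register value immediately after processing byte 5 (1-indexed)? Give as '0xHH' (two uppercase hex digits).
After byte 1 (0x3F): reg=0x11
After byte 2 (0xE2): reg=0xD7
After byte 3 (0x1C): reg=0x7F
After byte 4 (0xFE): reg=0x8E
After byte 5 (0xE7): reg=0x18

Answer: 0x18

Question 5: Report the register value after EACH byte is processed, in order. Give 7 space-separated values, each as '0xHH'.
0x11 0xD7 0x7F 0x8E 0x18 0x14 0xF3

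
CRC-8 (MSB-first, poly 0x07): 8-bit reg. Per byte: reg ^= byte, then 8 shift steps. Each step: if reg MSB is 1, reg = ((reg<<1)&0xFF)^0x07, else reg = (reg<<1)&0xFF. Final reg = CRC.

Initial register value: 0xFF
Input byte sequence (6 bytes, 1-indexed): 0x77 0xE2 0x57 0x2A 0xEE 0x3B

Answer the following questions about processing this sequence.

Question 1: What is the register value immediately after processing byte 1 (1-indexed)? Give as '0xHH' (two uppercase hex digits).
After byte 1 (0x77): reg=0xB1

Answer: 0xB1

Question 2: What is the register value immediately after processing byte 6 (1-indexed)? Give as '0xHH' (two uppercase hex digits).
Answer: 0x32

Derivation:
After byte 1 (0x77): reg=0xB1
After byte 2 (0xE2): reg=0xBE
After byte 3 (0x57): reg=0x91
After byte 4 (0x2A): reg=0x28
After byte 5 (0xEE): reg=0x5C
After byte 6 (0x3B): reg=0x32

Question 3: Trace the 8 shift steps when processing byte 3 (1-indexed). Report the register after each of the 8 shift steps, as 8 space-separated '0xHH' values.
Answer: 0xD5 0xAD 0x5D 0xBA 0x73 0xE6 0xCB 0x91

Derivation:
After byte 1 (0x77): reg=0xB1
After byte 2 (0xE2): reg=0xBE
Register before byte 3: 0xBE
After XOR with byte 0x57: 0xE9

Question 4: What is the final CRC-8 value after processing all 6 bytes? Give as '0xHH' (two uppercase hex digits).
Answer: 0x32

Derivation:
After byte 1 (0x77): reg=0xB1
After byte 2 (0xE2): reg=0xBE
After byte 3 (0x57): reg=0x91
After byte 4 (0x2A): reg=0x28
After byte 5 (0xEE): reg=0x5C
After byte 6 (0x3B): reg=0x32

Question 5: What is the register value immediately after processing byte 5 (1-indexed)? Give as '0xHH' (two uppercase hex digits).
Answer: 0x5C

Derivation:
After byte 1 (0x77): reg=0xB1
After byte 2 (0xE2): reg=0xBE
After byte 3 (0x57): reg=0x91
After byte 4 (0x2A): reg=0x28
After byte 5 (0xEE): reg=0x5C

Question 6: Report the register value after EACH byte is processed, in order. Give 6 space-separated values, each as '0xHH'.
0xB1 0xBE 0x91 0x28 0x5C 0x32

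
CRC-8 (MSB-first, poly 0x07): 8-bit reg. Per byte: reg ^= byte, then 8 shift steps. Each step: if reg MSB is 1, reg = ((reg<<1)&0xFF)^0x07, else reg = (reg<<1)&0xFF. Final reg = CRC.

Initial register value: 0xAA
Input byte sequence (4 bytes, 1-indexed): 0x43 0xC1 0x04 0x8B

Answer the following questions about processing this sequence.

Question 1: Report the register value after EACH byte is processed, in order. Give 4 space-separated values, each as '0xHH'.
0x91 0xB7 0x10 0xC8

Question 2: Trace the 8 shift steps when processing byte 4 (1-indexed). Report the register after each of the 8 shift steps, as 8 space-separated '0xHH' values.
After byte 1 (0x43): reg=0x91
After byte 2 (0xC1): reg=0xB7
After byte 3 (0x04): reg=0x10
Register before byte 4: 0x10
After XOR with byte 0x8B: 0x9B

Answer: 0x31 0x62 0xC4 0x8F 0x19 0x32 0x64 0xC8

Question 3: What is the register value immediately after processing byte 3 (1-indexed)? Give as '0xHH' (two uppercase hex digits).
After byte 1 (0x43): reg=0x91
After byte 2 (0xC1): reg=0xB7
After byte 3 (0x04): reg=0x10

Answer: 0x10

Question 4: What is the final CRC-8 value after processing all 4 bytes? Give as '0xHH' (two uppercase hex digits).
After byte 1 (0x43): reg=0x91
After byte 2 (0xC1): reg=0xB7
After byte 3 (0x04): reg=0x10
After byte 4 (0x8B): reg=0xC8

Answer: 0xC8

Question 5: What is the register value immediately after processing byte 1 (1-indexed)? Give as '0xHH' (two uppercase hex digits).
Answer: 0x91

Derivation:
After byte 1 (0x43): reg=0x91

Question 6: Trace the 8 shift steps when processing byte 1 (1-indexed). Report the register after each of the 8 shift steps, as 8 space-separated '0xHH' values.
Register before byte 1: 0xAA
After XOR with byte 0x43: 0xE9

Answer: 0xD5 0xAD 0x5D 0xBA 0x73 0xE6 0xCB 0x91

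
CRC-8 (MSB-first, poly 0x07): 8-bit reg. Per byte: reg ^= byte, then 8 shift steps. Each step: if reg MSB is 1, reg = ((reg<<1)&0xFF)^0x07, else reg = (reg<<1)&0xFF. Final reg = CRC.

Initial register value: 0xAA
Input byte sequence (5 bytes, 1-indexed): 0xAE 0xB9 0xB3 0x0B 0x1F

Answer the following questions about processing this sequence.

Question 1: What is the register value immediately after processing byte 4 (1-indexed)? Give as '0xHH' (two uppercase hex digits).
After byte 1 (0xAE): reg=0x1C
After byte 2 (0xB9): reg=0x72
After byte 3 (0xB3): reg=0x49
After byte 4 (0x0B): reg=0xC9

Answer: 0xC9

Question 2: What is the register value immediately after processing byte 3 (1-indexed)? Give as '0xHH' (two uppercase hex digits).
Answer: 0x49

Derivation:
After byte 1 (0xAE): reg=0x1C
After byte 2 (0xB9): reg=0x72
After byte 3 (0xB3): reg=0x49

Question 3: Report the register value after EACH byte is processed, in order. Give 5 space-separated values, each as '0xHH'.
0x1C 0x72 0x49 0xC9 0x2C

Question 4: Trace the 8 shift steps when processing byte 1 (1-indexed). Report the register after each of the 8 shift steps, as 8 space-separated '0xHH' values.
Answer: 0x08 0x10 0x20 0x40 0x80 0x07 0x0E 0x1C

Derivation:
Register before byte 1: 0xAA
After XOR with byte 0xAE: 0x04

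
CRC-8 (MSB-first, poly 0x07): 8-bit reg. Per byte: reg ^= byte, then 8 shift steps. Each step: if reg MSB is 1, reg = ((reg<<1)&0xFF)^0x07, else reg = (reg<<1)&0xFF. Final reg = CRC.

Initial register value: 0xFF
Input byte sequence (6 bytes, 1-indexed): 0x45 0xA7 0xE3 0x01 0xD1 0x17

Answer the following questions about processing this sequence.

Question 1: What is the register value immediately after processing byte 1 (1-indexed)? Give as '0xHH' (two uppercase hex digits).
Answer: 0x2F

Derivation:
After byte 1 (0x45): reg=0x2F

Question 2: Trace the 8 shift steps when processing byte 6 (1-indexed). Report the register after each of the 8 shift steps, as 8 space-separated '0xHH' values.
After byte 1 (0x45): reg=0x2F
After byte 2 (0xA7): reg=0xB1
After byte 3 (0xE3): reg=0xB9
After byte 4 (0x01): reg=0x21
After byte 5 (0xD1): reg=0xDE
Register before byte 6: 0xDE
After XOR with byte 0x17: 0xC9

Answer: 0x95 0x2D 0x5A 0xB4 0x6F 0xDE 0xBB 0x71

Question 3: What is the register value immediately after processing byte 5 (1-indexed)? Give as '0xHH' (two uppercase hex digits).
After byte 1 (0x45): reg=0x2F
After byte 2 (0xA7): reg=0xB1
After byte 3 (0xE3): reg=0xB9
After byte 4 (0x01): reg=0x21
After byte 5 (0xD1): reg=0xDE

Answer: 0xDE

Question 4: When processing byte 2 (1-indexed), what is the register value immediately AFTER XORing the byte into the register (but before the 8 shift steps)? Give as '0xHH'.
Register before byte 2: 0x2F
Byte 2: 0xA7
0x2F XOR 0xA7 = 0x88

Answer: 0x88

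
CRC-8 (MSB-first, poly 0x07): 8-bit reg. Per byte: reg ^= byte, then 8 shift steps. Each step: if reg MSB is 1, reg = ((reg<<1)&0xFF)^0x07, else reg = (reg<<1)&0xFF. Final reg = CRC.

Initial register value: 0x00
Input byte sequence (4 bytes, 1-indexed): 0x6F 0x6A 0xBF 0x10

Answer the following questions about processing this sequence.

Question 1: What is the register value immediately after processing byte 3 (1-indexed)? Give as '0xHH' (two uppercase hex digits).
After byte 1 (0x6F): reg=0x0A
After byte 2 (0x6A): reg=0x27
After byte 3 (0xBF): reg=0xC1

Answer: 0xC1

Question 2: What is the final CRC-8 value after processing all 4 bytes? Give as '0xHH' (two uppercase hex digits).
Answer: 0x39

Derivation:
After byte 1 (0x6F): reg=0x0A
After byte 2 (0x6A): reg=0x27
After byte 3 (0xBF): reg=0xC1
After byte 4 (0x10): reg=0x39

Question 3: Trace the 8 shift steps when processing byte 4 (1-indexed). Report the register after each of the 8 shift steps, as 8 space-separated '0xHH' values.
Answer: 0xA5 0x4D 0x9A 0x33 0x66 0xCC 0x9F 0x39

Derivation:
After byte 1 (0x6F): reg=0x0A
After byte 2 (0x6A): reg=0x27
After byte 3 (0xBF): reg=0xC1
Register before byte 4: 0xC1
After XOR with byte 0x10: 0xD1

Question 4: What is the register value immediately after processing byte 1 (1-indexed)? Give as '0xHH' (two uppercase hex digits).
After byte 1 (0x6F): reg=0x0A

Answer: 0x0A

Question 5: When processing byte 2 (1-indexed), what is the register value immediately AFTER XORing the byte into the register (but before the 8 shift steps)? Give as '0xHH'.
Answer: 0x60

Derivation:
Register before byte 2: 0x0A
Byte 2: 0x6A
0x0A XOR 0x6A = 0x60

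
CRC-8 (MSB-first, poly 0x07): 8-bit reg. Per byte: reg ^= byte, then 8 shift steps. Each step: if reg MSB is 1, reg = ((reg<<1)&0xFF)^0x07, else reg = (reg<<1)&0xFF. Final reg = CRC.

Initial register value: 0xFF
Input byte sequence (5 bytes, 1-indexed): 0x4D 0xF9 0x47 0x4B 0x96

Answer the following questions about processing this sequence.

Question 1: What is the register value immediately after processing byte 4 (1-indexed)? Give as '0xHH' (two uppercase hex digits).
After byte 1 (0x4D): reg=0x17
After byte 2 (0xF9): reg=0x84
After byte 3 (0x47): reg=0x47
After byte 4 (0x4B): reg=0x24

Answer: 0x24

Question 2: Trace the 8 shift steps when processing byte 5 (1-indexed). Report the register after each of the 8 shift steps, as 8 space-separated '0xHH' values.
After byte 1 (0x4D): reg=0x17
After byte 2 (0xF9): reg=0x84
After byte 3 (0x47): reg=0x47
After byte 4 (0x4B): reg=0x24
Register before byte 5: 0x24
After XOR with byte 0x96: 0xB2

Answer: 0x63 0xC6 0x8B 0x11 0x22 0x44 0x88 0x17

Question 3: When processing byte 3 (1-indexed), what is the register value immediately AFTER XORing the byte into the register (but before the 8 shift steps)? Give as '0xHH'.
Register before byte 3: 0x84
Byte 3: 0x47
0x84 XOR 0x47 = 0xC3

Answer: 0xC3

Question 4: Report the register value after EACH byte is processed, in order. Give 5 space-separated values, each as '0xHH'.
0x17 0x84 0x47 0x24 0x17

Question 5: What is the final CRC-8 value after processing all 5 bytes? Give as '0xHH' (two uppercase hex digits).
Answer: 0x17

Derivation:
After byte 1 (0x4D): reg=0x17
After byte 2 (0xF9): reg=0x84
After byte 3 (0x47): reg=0x47
After byte 4 (0x4B): reg=0x24
After byte 5 (0x96): reg=0x17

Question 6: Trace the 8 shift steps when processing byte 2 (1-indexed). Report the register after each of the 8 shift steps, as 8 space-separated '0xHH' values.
Answer: 0xDB 0xB1 0x65 0xCA 0x93 0x21 0x42 0x84

Derivation:
After byte 1 (0x4D): reg=0x17
Register before byte 2: 0x17
After XOR with byte 0xF9: 0xEE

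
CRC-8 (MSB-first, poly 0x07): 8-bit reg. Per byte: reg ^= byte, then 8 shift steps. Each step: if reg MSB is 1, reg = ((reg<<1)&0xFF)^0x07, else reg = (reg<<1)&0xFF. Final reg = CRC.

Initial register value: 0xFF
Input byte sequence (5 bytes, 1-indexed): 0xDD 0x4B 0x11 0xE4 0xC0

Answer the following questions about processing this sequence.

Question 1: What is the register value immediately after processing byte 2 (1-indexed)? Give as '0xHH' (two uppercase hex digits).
Answer: 0x72

Derivation:
After byte 1 (0xDD): reg=0xEE
After byte 2 (0x4B): reg=0x72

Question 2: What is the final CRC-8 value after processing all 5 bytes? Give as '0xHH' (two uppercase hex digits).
Answer: 0x21

Derivation:
After byte 1 (0xDD): reg=0xEE
After byte 2 (0x4B): reg=0x72
After byte 3 (0x11): reg=0x2E
After byte 4 (0xE4): reg=0x78
After byte 5 (0xC0): reg=0x21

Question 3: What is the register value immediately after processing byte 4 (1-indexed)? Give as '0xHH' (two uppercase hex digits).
Answer: 0x78

Derivation:
After byte 1 (0xDD): reg=0xEE
After byte 2 (0x4B): reg=0x72
After byte 3 (0x11): reg=0x2E
After byte 4 (0xE4): reg=0x78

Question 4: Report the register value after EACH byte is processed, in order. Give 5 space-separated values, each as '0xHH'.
0xEE 0x72 0x2E 0x78 0x21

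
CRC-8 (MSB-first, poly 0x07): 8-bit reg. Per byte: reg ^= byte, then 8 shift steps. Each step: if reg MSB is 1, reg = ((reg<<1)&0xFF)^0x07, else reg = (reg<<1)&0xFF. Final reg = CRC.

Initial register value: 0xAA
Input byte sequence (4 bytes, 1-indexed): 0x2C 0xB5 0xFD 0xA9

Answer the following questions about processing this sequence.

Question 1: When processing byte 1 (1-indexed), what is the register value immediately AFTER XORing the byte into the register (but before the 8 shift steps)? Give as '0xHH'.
Register before byte 1: 0xAA
Byte 1: 0x2C
0xAA XOR 0x2C = 0x86

Answer: 0x86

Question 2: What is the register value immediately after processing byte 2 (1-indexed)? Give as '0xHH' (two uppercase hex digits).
After byte 1 (0x2C): reg=0x9B
After byte 2 (0xB5): reg=0xCA

Answer: 0xCA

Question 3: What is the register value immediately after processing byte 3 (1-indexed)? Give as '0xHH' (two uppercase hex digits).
After byte 1 (0x2C): reg=0x9B
After byte 2 (0xB5): reg=0xCA
After byte 3 (0xFD): reg=0x85

Answer: 0x85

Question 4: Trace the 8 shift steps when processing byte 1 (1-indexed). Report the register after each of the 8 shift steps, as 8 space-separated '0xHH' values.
Register before byte 1: 0xAA
After XOR with byte 0x2C: 0x86

Answer: 0x0B 0x16 0x2C 0x58 0xB0 0x67 0xCE 0x9B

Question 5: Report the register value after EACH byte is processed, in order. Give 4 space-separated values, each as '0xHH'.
0x9B 0xCA 0x85 0xC4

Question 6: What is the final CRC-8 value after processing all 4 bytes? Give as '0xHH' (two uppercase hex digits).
Answer: 0xC4

Derivation:
After byte 1 (0x2C): reg=0x9B
After byte 2 (0xB5): reg=0xCA
After byte 3 (0xFD): reg=0x85
After byte 4 (0xA9): reg=0xC4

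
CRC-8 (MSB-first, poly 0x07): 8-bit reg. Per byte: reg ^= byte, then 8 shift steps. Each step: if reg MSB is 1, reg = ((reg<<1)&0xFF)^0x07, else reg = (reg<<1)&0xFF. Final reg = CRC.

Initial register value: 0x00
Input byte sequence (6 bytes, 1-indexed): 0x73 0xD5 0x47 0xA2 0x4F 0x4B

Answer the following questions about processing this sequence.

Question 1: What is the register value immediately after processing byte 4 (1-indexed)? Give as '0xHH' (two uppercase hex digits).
Answer: 0xB0

Derivation:
After byte 1 (0x73): reg=0x5E
After byte 2 (0xD5): reg=0xB8
After byte 3 (0x47): reg=0xF3
After byte 4 (0xA2): reg=0xB0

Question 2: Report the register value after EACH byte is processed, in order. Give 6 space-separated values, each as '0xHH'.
0x5E 0xB8 0xF3 0xB0 0xF3 0x21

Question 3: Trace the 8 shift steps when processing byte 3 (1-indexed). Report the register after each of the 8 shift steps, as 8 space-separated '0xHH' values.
After byte 1 (0x73): reg=0x5E
After byte 2 (0xD5): reg=0xB8
Register before byte 3: 0xB8
After XOR with byte 0x47: 0xFF

Answer: 0xF9 0xF5 0xED 0xDD 0xBD 0x7D 0xFA 0xF3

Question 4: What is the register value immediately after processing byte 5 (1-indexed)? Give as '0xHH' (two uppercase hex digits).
Answer: 0xF3

Derivation:
After byte 1 (0x73): reg=0x5E
After byte 2 (0xD5): reg=0xB8
After byte 3 (0x47): reg=0xF3
After byte 4 (0xA2): reg=0xB0
After byte 5 (0x4F): reg=0xF3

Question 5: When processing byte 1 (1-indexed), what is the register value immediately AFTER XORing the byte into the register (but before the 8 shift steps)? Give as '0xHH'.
Register before byte 1: 0x00
Byte 1: 0x73
0x00 XOR 0x73 = 0x73

Answer: 0x73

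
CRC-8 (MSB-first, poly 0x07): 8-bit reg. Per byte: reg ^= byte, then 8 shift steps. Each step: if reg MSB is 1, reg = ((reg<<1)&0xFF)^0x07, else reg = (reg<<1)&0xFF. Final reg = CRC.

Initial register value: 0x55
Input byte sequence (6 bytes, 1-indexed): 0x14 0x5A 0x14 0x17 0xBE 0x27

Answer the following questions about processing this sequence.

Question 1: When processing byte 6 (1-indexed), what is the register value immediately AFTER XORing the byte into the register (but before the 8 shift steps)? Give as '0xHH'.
Register before byte 6: 0xCC
Byte 6: 0x27
0xCC XOR 0x27 = 0xEB

Answer: 0xEB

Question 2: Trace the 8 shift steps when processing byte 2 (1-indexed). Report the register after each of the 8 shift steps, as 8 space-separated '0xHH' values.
Answer: 0x33 0x66 0xCC 0x9F 0x39 0x72 0xE4 0xCF

Derivation:
After byte 1 (0x14): reg=0xC0
Register before byte 2: 0xC0
After XOR with byte 0x5A: 0x9A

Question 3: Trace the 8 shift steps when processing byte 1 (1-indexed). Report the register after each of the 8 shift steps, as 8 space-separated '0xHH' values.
Answer: 0x82 0x03 0x06 0x0C 0x18 0x30 0x60 0xC0

Derivation:
Register before byte 1: 0x55
After XOR with byte 0x14: 0x41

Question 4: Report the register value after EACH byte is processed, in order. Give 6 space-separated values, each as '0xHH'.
0xC0 0xCF 0x0F 0x48 0xCC 0x9F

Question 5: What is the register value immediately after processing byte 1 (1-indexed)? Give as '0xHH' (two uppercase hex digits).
After byte 1 (0x14): reg=0xC0

Answer: 0xC0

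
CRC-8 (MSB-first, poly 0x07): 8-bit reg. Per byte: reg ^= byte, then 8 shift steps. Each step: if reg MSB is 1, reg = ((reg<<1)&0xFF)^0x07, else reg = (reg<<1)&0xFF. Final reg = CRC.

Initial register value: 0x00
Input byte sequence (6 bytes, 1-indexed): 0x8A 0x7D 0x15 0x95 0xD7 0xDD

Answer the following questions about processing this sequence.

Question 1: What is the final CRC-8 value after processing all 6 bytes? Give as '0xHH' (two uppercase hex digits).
After byte 1 (0x8A): reg=0xBF
After byte 2 (0x7D): reg=0x40
After byte 3 (0x15): reg=0xAC
After byte 4 (0x95): reg=0xAF
After byte 5 (0xD7): reg=0x6F
After byte 6 (0xDD): reg=0x17

Answer: 0x17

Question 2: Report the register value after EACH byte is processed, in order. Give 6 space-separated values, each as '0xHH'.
0xBF 0x40 0xAC 0xAF 0x6F 0x17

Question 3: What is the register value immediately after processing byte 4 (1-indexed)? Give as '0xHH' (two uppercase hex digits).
Answer: 0xAF

Derivation:
After byte 1 (0x8A): reg=0xBF
After byte 2 (0x7D): reg=0x40
After byte 3 (0x15): reg=0xAC
After byte 4 (0x95): reg=0xAF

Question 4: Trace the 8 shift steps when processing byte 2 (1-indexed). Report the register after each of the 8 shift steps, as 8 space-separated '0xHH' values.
After byte 1 (0x8A): reg=0xBF
Register before byte 2: 0xBF
After XOR with byte 0x7D: 0xC2

Answer: 0x83 0x01 0x02 0x04 0x08 0x10 0x20 0x40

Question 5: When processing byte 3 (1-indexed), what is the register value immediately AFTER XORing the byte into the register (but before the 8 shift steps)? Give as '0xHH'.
Answer: 0x55

Derivation:
Register before byte 3: 0x40
Byte 3: 0x15
0x40 XOR 0x15 = 0x55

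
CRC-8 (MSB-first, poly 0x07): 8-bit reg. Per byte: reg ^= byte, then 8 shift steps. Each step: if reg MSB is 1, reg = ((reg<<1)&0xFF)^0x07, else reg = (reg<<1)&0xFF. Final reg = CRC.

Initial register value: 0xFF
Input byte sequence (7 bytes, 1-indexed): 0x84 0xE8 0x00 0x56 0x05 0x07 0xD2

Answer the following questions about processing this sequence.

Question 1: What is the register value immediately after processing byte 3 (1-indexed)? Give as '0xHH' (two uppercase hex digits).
After byte 1 (0x84): reg=0x66
After byte 2 (0xE8): reg=0xA3
After byte 3 (0x00): reg=0x60

Answer: 0x60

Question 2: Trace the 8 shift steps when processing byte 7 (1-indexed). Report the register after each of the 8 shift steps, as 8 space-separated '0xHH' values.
Answer: 0x34 0x68 0xD0 0xA7 0x49 0x92 0x23 0x46

Derivation:
After byte 1 (0x84): reg=0x66
After byte 2 (0xE8): reg=0xA3
After byte 3 (0x00): reg=0x60
After byte 4 (0x56): reg=0x82
After byte 5 (0x05): reg=0x9C
After byte 6 (0x07): reg=0xC8
Register before byte 7: 0xC8
After XOR with byte 0xD2: 0x1A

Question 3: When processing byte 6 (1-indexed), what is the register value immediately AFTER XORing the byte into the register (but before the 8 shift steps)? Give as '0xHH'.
Answer: 0x9B

Derivation:
Register before byte 6: 0x9C
Byte 6: 0x07
0x9C XOR 0x07 = 0x9B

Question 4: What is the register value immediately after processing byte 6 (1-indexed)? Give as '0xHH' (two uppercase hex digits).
Answer: 0xC8

Derivation:
After byte 1 (0x84): reg=0x66
After byte 2 (0xE8): reg=0xA3
After byte 3 (0x00): reg=0x60
After byte 4 (0x56): reg=0x82
After byte 5 (0x05): reg=0x9C
After byte 6 (0x07): reg=0xC8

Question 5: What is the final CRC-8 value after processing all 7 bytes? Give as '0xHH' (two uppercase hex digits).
After byte 1 (0x84): reg=0x66
After byte 2 (0xE8): reg=0xA3
After byte 3 (0x00): reg=0x60
After byte 4 (0x56): reg=0x82
After byte 5 (0x05): reg=0x9C
After byte 6 (0x07): reg=0xC8
After byte 7 (0xD2): reg=0x46

Answer: 0x46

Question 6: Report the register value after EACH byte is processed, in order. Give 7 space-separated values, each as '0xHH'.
0x66 0xA3 0x60 0x82 0x9C 0xC8 0x46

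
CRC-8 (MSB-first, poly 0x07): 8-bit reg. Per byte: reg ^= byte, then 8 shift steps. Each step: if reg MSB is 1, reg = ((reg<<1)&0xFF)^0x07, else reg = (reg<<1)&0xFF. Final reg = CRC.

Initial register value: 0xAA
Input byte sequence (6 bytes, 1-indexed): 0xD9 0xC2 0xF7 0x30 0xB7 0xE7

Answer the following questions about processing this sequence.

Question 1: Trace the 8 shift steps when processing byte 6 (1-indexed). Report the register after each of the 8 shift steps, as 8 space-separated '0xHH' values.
Answer: 0xAB 0x51 0xA2 0x43 0x86 0x0B 0x16 0x2C

Derivation:
After byte 1 (0xD9): reg=0x5E
After byte 2 (0xC2): reg=0xDD
After byte 3 (0xF7): reg=0xD6
After byte 4 (0x30): reg=0xBC
After byte 5 (0xB7): reg=0x31
Register before byte 6: 0x31
After XOR with byte 0xE7: 0xD6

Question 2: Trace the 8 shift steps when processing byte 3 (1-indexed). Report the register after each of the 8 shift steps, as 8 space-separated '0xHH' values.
After byte 1 (0xD9): reg=0x5E
After byte 2 (0xC2): reg=0xDD
Register before byte 3: 0xDD
After XOR with byte 0xF7: 0x2A

Answer: 0x54 0xA8 0x57 0xAE 0x5B 0xB6 0x6B 0xD6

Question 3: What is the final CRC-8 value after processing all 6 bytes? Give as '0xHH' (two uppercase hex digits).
Answer: 0x2C

Derivation:
After byte 1 (0xD9): reg=0x5E
After byte 2 (0xC2): reg=0xDD
After byte 3 (0xF7): reg=0xD6
After byte 4 (0x30): reg=0xBC
After byte 5 (0xB7): reg=0x31
After byte 6 (0xE7): reg=0x2C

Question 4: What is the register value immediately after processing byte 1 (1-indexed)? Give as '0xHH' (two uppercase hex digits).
After byte 1 (0xD9): reg=0x5E

Answer: 0x5E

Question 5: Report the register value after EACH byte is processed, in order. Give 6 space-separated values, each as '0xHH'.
0x5E 0xDD 0xD6 0xBC 0x31 0x2C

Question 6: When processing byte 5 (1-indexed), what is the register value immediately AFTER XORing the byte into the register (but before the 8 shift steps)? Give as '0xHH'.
Answer: 0x0B

Derivation:
Register before byte 5: 0xBC
Byte 5: 0xB7
0xBC XOR 0xB7 = 0x0B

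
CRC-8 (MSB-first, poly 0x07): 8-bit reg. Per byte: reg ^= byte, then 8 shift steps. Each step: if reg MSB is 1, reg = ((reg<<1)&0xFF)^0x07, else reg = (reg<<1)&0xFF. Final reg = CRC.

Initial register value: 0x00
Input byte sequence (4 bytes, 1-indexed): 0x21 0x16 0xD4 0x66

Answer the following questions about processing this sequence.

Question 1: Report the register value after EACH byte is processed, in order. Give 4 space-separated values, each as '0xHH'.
0xE7 0xD9 0x23 0xDC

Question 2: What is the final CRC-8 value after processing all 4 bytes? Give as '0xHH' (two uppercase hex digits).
Answer: 0xDC

Derivation:
After byte 1 (0x21): reg=0xE7
After byte 2 (0x16): reg=0xD9
After byte 3 (0xD4): reg=0x23
After byte 4 (0x66): reg=0xDC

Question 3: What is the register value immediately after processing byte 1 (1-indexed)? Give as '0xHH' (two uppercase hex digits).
Answer: 0xE7

Derivation:
After byte 1 (0x21): reg=0xE7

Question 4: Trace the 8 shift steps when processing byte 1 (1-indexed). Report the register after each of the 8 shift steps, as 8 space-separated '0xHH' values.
Register before byte 1: 0x00
After XOR with byte 0x21: 0x21

Answer: 0x42 0x84 0x0F 0x1E 0x3C 0x78 0xF0 0xE7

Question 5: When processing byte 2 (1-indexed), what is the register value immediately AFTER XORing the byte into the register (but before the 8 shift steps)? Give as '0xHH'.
Register before byte 2: 0xE7
Byte 2: 0x16
0xE7 XOR 0x16 = 0xF1

Answer: 0xF1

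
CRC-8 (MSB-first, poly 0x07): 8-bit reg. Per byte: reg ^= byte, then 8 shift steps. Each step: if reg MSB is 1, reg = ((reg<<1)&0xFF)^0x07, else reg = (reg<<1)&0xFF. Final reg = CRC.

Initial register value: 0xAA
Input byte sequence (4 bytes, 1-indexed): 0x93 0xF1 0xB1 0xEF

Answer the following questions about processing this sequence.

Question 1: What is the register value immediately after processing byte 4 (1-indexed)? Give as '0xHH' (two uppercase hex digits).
After byte 1 (0x93): reg=0xAF
After byte 2 (0xF1): reg=0x9D
After byte 3 (0xB1): reg=0xC4
After byte 4 (0xEF): reg=0xD1

Answer: 0xD1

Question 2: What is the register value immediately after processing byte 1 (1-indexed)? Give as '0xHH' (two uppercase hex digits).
Answer: 0xAF

Derivation:
After byte 1 (0x93): reg=0xAF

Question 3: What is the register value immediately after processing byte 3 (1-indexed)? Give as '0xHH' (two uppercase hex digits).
Answer: 0xC4

Derivation:
After byte 1 (0x93): reg=0xAF
After byte 2 (0xF1): reg=0x9D
After byte 3 (0xB1): reg=0xC4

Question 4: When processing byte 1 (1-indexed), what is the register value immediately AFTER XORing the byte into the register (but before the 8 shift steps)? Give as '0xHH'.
Answer: 0x39

Derivation:
Register before byte 1: 0xAA
Byte 1: 0x93
0xAA XOR 0x93 = 0x39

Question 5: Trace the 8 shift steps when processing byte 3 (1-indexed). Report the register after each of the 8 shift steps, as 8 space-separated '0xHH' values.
After byte 1 (0x93): reg=0xAF
After byte 2 (0xF1): reg=0x9D
Register before byte 3: 0x9D
After XOR with byte 0xB1: 0x2C

Answer: 0x58 0xB0 0x67 0xCE 0x9B 0x31 0x62 0xC4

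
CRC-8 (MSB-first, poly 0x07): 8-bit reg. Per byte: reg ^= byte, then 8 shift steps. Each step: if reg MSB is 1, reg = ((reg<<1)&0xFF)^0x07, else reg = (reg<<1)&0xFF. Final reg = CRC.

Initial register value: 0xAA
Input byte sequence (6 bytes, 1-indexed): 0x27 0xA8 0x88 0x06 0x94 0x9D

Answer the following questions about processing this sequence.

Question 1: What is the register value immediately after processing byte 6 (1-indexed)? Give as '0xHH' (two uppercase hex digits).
After byte 1 (0x27): reg=0xAA
After byte 2 (0xA8): reg=0x0E
After byte 3 (0x88): reg=0x9B
After byte 4 (0x06): reg=0xDA
After byte 5 (0x94): reg=0xED
After byte 6 (0x9D): reg=0x57

Answer: 0x57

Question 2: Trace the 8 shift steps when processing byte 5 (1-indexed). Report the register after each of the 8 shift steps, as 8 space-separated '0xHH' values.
After byte 1 (0x27): reg=0xAA
After byte 2 (0xA8): reg=0x0E
After byte 3 (0x88): reg=0x9B
After byte 4 (0x06): reg=0xDA
Register before byte 5: 0xDA
After XOR with byte 0x94: 0x4E

Answer: 0x9C 0x3F 0x7E 0xFC 0xFF 0xF9 0xF5 0xED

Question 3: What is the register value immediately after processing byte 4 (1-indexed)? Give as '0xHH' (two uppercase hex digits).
After byte 1 (0x27): reg=0xAA
After byte 2 (0xA8): reg=0x0E
After byte 3 (0x88): reg=0x9B
After byte 4 (0x06): reg=0xDA

Answer: 0xDA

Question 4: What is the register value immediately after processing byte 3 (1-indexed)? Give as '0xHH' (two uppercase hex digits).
Answer: 0x9B

Derivation:
After byte 1 (0x27): reg=0xAA
After byte 2 (0xA8): reg=0x0E
After byte 3 (0x88): reg=0x9B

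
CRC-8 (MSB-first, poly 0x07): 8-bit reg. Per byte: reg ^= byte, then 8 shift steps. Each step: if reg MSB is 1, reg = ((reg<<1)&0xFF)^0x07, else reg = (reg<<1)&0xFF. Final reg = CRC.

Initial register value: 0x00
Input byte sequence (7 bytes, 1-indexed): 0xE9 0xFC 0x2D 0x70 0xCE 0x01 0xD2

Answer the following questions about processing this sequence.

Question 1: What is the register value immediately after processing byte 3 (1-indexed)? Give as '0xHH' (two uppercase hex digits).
After byte 1 (0xE9): reg=0x91
After byte 2 (0xFC): reg=0x04
After byte 3 (0x2D): reg=0xDF

Answer: 0xDF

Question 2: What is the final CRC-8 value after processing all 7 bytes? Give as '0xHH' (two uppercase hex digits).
After byte 1 (0xE9): reg=0x91
After byte 2 (0xFC): reg=0x04
After byte 3 (0x2D): reg=0xDF
After byte 4 (0x70): reg=0x44
After byte 5 (0xCE): reg=0xBF
After byte 6 (0x01): reg=0x33
After byte 7 (0xD2): reg=0xA9

Answer: 0xA9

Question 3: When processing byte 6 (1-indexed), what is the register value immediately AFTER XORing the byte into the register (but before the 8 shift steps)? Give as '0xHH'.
Register before byte 6: 0xBF
Byte 6: 0x01
0xBF XOR 0x01 = 0xBE

Answer: 0xBE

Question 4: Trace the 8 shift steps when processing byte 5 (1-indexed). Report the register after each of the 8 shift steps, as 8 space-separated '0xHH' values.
Answer: 0x13 0x26 0x4C 0x98 0x37 0x6E 0xDC 0xBF

Derivation:
After byte 1 (0xE9): reg=0x91
After byte 2 (0xFC): reg=0x04
After byte 3 (0x2D): reg=0xDF
After byte 4 (0x70): reg=0x44
Register before byte 5: 0x44
After XOR with byte 0xCE: 0x8A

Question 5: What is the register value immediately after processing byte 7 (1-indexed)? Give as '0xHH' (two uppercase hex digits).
After byte 1 (0xE9): reg=0x91
After byte 2 (0xFC): reg=0x04
After byte 3 (0x2D): reg=0xDF
After byte 4 (0x70): reg=0x44
After byte 5 (0xCE): reg=0xBF
After byte 6 (0x01): reg=0x33
After byte 7 (0xD2): reg=0xA9

Answer: 0xA9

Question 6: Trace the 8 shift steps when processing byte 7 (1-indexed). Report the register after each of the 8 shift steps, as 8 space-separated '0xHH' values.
After byte 1 (0xE9): reg=0x91
After byte 2 (0xFC): reg=0x04
After byte 3 (0x2D): reg=0xDF
After byte 4 (0x70): reg=0x44
After byte 5 (0xCE): reg=0xBF
After byte 6 (0x01): reg=0x33
Register before byte 7: 0x33
After XOR with byte 0xD2: 0xE1

Answer: 0xC5 0x8D 0x1D 0x3A 0x74 0xE8 0xD7 0xA9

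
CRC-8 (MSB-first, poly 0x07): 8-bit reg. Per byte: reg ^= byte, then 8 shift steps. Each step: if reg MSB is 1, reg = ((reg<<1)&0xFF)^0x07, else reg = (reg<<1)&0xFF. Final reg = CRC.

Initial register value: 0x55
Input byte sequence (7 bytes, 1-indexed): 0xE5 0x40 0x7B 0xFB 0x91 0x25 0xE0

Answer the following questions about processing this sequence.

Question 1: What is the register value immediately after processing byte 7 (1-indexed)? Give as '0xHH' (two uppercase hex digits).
After byte 1 (0xE5): reg=0x19
After byte 2 (0x40): reg=0x88
After byte 3 (0x7B): reg=0xD7
After byte 4 (0xFB): reg=0xC4
After byte 5 (0x91): reg=0xAC
After byte 6 (0x25): reg=0xB6
After byte 7 (0xE0): reg=0xA5

Answer: 0xA5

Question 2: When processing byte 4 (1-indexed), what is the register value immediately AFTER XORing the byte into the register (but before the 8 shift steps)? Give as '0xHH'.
Register before byte 4: 0xD7
Byte 4: 0xFB
0xD7 XOR 0xFB = 0x2C

Answer: 0x2C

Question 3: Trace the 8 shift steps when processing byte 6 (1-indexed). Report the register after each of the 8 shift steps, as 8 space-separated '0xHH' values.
After byte 1 (0xE5): reg=0x19
After byte 2 (0x40): reg=0x88
After byte 3 (0x7B): reg=0xD7
After byte 4 (0xFB): reg=0xC4
After byte 5 (0x91): reg=0xAC
Register before byte 6: 0xAC
After XOR with byte 0x25: 0x89

Answer: 0x15 0x2A 0x54 0xA8 0x57 0xAE 0x5B 0xB6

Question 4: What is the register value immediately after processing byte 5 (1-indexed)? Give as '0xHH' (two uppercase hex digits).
After byte 1 (0xE5): reg=0x19
After byte 2 (0x40): reg=0x88
After byte 3 (0x7B): reg=0xD7
After byte 4 (0xFB): reg=0xC4
After byte 5 (0x91): reg=0xAC

Answer: 0xAC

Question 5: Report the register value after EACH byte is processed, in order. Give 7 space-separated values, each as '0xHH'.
0x19 0x88 0xD7 0xC4 0xAC 0xB6 0xA5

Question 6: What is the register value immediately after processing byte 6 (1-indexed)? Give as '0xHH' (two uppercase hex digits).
Answer: 0xB6

Derivation:
After byte 1 (0xE5): reg=0x19
After byte 2 (0x40): reg=0x88
After byte 3 (0x7B): reg=0xD7
After byte 4 (0xFB): reg=0xC4
After byte 5 (0x91): reg=0xAC
After byte 6 (0x25): reg=0xB6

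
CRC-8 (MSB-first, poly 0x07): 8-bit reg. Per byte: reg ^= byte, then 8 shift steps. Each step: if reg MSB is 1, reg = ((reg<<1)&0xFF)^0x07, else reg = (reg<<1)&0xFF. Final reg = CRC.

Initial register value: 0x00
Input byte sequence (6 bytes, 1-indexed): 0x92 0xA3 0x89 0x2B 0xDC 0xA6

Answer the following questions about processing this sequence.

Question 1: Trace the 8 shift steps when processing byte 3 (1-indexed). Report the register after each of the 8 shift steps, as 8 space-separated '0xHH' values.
Answer: 0x44 0x88 0x17 0x2E 0x5C 0xB8 0x77 0xEE

Derivation:
After byte 1 (0x92): reg=0xF7
After byte 2 (0xA3): reg=0xAB
Register before byte 3: 0xAB
After XOR with byte 0x89: 0x22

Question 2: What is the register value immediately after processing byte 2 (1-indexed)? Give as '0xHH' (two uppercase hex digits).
Answer: 0xAB

Derivation:
After byte 1 (0x92): reg=0xF7
After byte 2 (0xA3): reg=0xAB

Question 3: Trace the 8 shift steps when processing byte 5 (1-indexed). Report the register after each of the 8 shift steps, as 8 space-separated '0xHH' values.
After byte 1 (0x92): reg=0xF7
After byte 2 (0xA3): reg=0xAB
After byte 3 (0x89): reg=0xEE
After byte 4 (0x2B): reg=0x55
Register before byte 5: 0x55
After XOR with byte 0xDC: 0x89

Answer: 0x15 0x2A 0x54 0xA8 0x57 0xAE 0x5B 0xB6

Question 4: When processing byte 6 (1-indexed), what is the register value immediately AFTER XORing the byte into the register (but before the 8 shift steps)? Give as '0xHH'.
Register before byte 6: 0xB6
Byte 6: 0xA6
0xB6 XOR 0xA6 = 0x10

Answer: 0x10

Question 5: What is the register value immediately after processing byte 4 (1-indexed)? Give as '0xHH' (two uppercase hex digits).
Answer: 0x55

Derivation:
After byte 1 (0x92): reg=0xF7
After byte 2 (0xA3): reg=0xAB
After byte 3 (0x89): reg=0xEE
After byte 4 (0x2B): reg=0x55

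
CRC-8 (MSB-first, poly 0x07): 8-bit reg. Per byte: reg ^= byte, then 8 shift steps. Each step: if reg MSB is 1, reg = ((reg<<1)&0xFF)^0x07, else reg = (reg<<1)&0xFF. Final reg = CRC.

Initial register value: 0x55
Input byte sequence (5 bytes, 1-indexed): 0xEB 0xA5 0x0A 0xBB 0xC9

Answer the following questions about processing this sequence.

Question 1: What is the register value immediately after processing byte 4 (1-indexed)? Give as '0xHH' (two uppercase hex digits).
After byte 1 (0xEB): reg=0x33
After byte 2 (0xA5): reg=0xEB
After byte 3 (0x0A): reg=0xA9
After byte 4 (0xBB): reg=0x7E

Answer: 0x7E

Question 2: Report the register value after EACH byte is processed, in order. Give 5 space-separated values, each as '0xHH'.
0x33 0xEB 0xA9 0x7E 0x0C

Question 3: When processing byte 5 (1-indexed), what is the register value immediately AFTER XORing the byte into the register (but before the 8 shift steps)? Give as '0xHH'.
Answer: 0xB7

Derivation:
Register before byte 5: 0x7E
Byte 5: 0xC9
0x7E XOR 0xC9 = 0xB7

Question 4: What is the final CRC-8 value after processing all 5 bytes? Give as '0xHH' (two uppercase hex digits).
Answer: 0x0C

Derivation:
After byte 1 (0xEB): reg=0x33
After byte 2 (0xA5): reg=0xEB
After byte 3 (0x0A): reg=0xA9
After byte 4 (0xBB): reg=0x7E
After byte 5 (0xC9): reg=0x0C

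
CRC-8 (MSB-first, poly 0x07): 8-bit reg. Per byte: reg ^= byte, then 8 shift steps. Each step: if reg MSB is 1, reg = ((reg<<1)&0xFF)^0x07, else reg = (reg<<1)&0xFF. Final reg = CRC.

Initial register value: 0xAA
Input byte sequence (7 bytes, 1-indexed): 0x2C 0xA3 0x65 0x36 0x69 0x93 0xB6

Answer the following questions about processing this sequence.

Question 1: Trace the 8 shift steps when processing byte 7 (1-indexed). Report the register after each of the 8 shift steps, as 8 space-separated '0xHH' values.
Answer: 0x8B 0x11 0x22 0x44 0x88 0x17 0x2E 0x5C

Derivation:
After byte 1 (0x2C): reg=0x9B
After byte 2 (0xA3): reg=0xA8
After byte 3 (0x65): reg=0x6D
After byte 4 (0x36): reg=0x86
After byte 5 (0x69): reg=0x83
After byte 6 (0x93): reg=0x70
Register before byte 7: 0x70
After XOR with byte 0xB6: 0xC6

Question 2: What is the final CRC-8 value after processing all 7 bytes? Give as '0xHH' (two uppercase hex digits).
Answer: 0x5C

Derivation:
After byte 1 (0x2C): reg=0x9B
After byte 2 (0xA3): reg=0xA8
After byte 3 (0x65): reg=0x6D
After byte 4 (0x36): reg=0x86
After byte 5 (0x69): reg=0x83
After byte 6 (0x93): reg=0x70
After byte 7 (0xB6): reg=0x5C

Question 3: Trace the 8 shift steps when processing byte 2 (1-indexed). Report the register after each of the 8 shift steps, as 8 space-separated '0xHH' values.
After byte 1 (0x2C): reg=0x9B
Register before byte 2: 0x9B
After XOR with byte 0xA3: 0x38

Answer: 0x70 0xE0 0xC7 0x89 0x15 0x2A 0x54 0xA8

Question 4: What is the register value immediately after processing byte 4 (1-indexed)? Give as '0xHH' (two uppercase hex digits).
After byte 1 (0x2C): reg=0x9B
After byte 2 (0xA3): reg=0xA8
After byte 3 (0x65): reg=0x6D
After byte 4 (0x36): reg=0x86

Answer: 0x86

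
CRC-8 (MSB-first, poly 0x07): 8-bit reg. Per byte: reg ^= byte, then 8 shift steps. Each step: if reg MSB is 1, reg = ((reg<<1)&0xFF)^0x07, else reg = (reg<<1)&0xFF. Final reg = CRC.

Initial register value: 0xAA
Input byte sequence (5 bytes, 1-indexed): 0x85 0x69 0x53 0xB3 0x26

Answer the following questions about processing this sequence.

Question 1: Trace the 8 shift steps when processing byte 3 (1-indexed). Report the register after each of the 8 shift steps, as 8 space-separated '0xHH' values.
Answer: 0x4C 0x98 0x37 0x6E 0xDC 0xBF 0x79 0xF2

Derivation:
After byte 1 (0x85): reg=0xCD
After byte 2 (0x69): reg=0x75
Register before byte 3: 0x75
After XOR with byte 0x53: 0x26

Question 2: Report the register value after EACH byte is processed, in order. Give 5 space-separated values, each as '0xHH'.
0xCD 0x75 0xF2 0xC0 0xBC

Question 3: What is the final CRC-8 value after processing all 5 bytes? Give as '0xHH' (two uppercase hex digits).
After byte 1 (0x85): reg=0xCD
After byte 2 (0x69): reg=0x75
After byte 3 (0x53): reg=0xF2
After byte 4 (0xB3): reg=0xC0
After byte 5 (0x26): reg=0xBC

Answer: 0xBC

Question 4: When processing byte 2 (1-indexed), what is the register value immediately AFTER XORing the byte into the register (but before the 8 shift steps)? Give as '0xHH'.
Answer: 0xA4

Derivation:
Register before byte 2: 0xCD
Byte 2: 0x69
0xCD XOR 0x69 = 0xA4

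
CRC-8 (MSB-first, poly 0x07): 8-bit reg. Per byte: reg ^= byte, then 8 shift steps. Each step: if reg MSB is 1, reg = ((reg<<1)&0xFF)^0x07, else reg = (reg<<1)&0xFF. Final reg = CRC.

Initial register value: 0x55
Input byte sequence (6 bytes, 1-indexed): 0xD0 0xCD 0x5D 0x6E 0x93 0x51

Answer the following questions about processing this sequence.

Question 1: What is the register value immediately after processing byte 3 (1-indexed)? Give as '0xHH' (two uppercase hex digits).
Answer: 0x5B

Derivation:
After byte 1 (0xD0): reg=0x92
After byte 2 (0xCD): reg=0x9A
After byte 3 (0x5D): reg=0x5B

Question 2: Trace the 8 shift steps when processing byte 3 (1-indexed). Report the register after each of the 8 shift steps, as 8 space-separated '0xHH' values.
After byte 1 (0xD0): reg=0x92
After byte 2 (0xCD): reg=0x9A
Register before byte 3: 0x9A
After XOR with byte 0x5D: 0xC7

Answer: 0x89 0x15 0x2A 0x54 0xA8 0x57 0xAE 0x5B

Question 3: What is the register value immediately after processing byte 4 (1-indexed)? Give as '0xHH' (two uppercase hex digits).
Answer: 0x8B

Derivation:
After byte 1 (0xD0): reg=0x92
After byte 2 (0xCD): reg=0x9A
After byte 3 (0x5D): reg=0x5B
After byte 4 (0x6E): reg=0x8B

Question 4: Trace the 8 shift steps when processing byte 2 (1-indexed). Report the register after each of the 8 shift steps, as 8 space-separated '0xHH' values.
After byte 1 (0xD0): reg=0x92
Register before byte 2: 0x92
After XOR with byte 0xCD: 0x5F

Answer: 0xBE 0x7B 0xF6 0xEB 0xD1 0xA5 0x4D 0x9A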